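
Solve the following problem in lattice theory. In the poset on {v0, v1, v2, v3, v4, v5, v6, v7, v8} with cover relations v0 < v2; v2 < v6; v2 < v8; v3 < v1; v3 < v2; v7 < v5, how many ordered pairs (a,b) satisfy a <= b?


The order relation is {(a,b) : a <= b}, reflexive so it includes (a,a).
Examples: (v0,v0), (v0,v2), (v0,v6), (v0,v8), (v1,v1), ...
Total ordered pairs: 19


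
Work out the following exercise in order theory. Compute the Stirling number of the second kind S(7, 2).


S(n,k) = k*S(n-1,k) + S(n-1,k-1).
S(6,2) = 31, S(6,1) = 1
S(7,2) = 2*31 + 1 = 62 + 1
S(7,2) = 63


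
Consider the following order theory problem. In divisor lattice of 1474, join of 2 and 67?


In a divisor lattice, join = lcm (least common multiple).
gcd(2,67) = 1
lcm(2,67) = 2*67/gcd = 134/1 = 134


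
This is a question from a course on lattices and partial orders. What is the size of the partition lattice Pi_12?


B(n) = number of set partitions of an n-element set.
B(n) satisfies the recurrence: B(n+1) = sum_k C(n,k)*B(k).
B(12) = 4213597


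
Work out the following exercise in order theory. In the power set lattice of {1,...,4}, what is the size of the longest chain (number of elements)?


A chain is a totally ordered subset; we count the number of elements in a maximum chain.
Compute, for each element x, the size of the longest chain ending at x:
  {}: 1
  {1}: 2
  {2}: 2
  {3}: 2
  {4}: 2
  {1,2}: 3
  ...
A maximum chain: {} < {1} < {1,2} < {1,2,3} < {1,2,3,4}
Number of elements in the longest chain: 5


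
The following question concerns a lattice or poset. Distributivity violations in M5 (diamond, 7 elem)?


Distributive law: a ^ (b v c) = (a ^ b) v (a ^ c).
Check all 7^3 = 343 ordered triples (a,b,c).
  e.g. a=a1, b=a2, c=a3: lhs=a1 != rhs=0
  e.g. a=a1, b=a2, c=a4: lhs=a1 != rhs=0
Total violating triples: 60


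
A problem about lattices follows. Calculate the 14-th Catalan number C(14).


C(n) = C(2n, n) / (n+1).
C(28, 14) = 40116600
C(14) = 40116600 / 15 = 2674440


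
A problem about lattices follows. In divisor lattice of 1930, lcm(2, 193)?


Join=lcm.
gcd(2,193)=1
lcm=386


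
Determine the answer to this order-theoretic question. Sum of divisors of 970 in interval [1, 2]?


Interval [1,2] in divisors of 970: [1, 2]
Sum = 3


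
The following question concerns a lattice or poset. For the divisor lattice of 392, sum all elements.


sigma(n) = sum of divisors.
Divisors of 392: [1, 2, 4, 7, 8, 14, 28, 49, 56, 98, 196, 392]
Sum = 855


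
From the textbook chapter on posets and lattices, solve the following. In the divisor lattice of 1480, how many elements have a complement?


An element a is complemented if some b has a meet b = bottom, a join b = top.
a is complemented iff gcd(a, n/a)=1, i.e. a is a unitary divisor of 1480.
Complemented elements: 1, 5, 8, 37, 40, 185, ... (2 more)
Count: 8


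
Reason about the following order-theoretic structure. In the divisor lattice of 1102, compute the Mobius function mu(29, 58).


In a divisor lattice, mu(a,b) = mu(b/a) where mu is the classical Mobius function.
b/a = 58/29 = 2
Prime factorization of 2: primes [2]
2 is squarefree with 1 prime factor(s), so mu(2) = (-1)^1 = -1


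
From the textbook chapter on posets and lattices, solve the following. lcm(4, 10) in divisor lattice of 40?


Join=lcm.
gcd(4,10)=2
lcm=20


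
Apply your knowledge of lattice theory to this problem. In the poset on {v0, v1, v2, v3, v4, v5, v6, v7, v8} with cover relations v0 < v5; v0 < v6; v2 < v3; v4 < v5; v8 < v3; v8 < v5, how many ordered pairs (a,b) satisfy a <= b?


The order relation is {(a,b) : a <= b}, reflexive so it includes (a,a).
Examples: (v0,v0), (v0,v5), (v0,v6), (v1,v1), (v2,v2), ...
Total ordered pairs: 15


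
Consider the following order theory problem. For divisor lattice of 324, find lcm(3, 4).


In a divisor lattice, join = lcm (least common multiple).
Compute lcm iteratively: start with first element, then lcm(current, next).
Elements: [3, 4]
lcm(3,4) = 12
Final lcm = 12


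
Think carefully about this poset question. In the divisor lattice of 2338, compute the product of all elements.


Divisors of 2338: [1, 2, 7, 14, 167, 334, 1169, 2338]
Product = n^(d(n)/2) = 2338^(8/2)
Product = 29879823467536


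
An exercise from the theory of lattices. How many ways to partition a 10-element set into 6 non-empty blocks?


S(n,k) = k*S(n-1,k) + S(n-1,k-1).
S(9,6) = 2646, S(9,5) = 6951
S(10,6) = 6*2646 + 6951 = 15876 + 6951
S(10,6) = 22827


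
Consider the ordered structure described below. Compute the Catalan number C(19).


C(n) = C(2n, n) / (n+1).
C(38, 19) = 35345263800
C(19) = 35345263800 / 20 = 1767263190


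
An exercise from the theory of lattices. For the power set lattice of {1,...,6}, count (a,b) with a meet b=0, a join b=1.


Complement pair (a,b): a meet b = bottom, a join b = top.
Here: A intersect B = {} and A union B = {1,...,6}.
Pairs found: ({},{1,2,3,4,5,6}), ({1},{2,3,4,5,6}), ({2},{1,3,4,5,6}), ({3},{1,2,4,5,6}), ... (60 more)
Total ordered pairs: 64


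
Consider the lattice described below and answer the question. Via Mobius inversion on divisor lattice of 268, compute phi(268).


phi(n) = n * prod_{p|n} (1 - 1/p).
Prime divisors of 268: [2, 67]
phi(268) = 268 * (1 - 1/2) * (1 - 1/67)
phi(268) = 132


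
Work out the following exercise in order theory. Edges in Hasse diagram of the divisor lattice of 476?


A cover relation a -< b holds when a < b with no c strictly between.
Cover relations:
  1 -< 2
  1 -< 7
  1 -< 17
  2 -< 4
  2 -< 14
  2 -< 34
  4 -< 28
  4 -< 68
  ...12 more
Total: 20


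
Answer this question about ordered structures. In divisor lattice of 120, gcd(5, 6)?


Meet=gcd.
gcd(5,6)=1


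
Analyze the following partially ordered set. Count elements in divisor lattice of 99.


Divisors of 99: [1, 3, 9, 11, 33, 99]
Count: 6


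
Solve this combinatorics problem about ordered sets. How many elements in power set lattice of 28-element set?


Power set = 2^n.
2^28 = 268435456


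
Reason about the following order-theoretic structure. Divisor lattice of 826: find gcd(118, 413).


In a divisor lattice, meet = gcd (greatest common divisor).
By Euclidean algorithm or factoring: gcd(118,413) = 59


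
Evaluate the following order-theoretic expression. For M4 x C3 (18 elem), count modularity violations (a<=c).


Modular law: if a <= c then a v (b ^ c) = (a v b) ^ c.
Check all triples (a,b,c) with a <= c among 18 elements.
This lattice is modular (diamonds M_m and their chain-products are modular).
Total violating triples: 0


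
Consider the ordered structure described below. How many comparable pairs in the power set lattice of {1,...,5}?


A comparable pair {a,b} has a < b or b < a in the order.
Count unordered pairs where one element is strictly below the other.
Examples: {{},{1}}, {{},{2}}, {{},{3}}, {{},{4}}, ...
Total comparable pairs: 211


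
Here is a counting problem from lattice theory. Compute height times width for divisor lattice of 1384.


Height = length of longest chain minus 1; width = size of largest antichain.
A maximum chain: 1 | 173 | 346 | 692 | 1384  (height 4).
A maximum antichain: {2, 173}  (width 2).
Product = 4 * 2 = 8


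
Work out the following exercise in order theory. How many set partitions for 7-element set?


B(n) = number of set partitions of an n-element set.
B(n) satisfies the recurrence: B(n+1) = sum_k C(n,k)*B(k).
B(7) = 877


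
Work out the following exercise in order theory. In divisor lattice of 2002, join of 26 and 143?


In a divisor lattice, join = lcm (least common multiple).
gcd(26,143) = 13
lcm(26,143) = 26*143/gcd = 3718/13 = 286


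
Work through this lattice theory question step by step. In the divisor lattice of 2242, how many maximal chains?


A maximal chain goes from the minimum element to a maximal element via cover relations.
Counting all min-to-max paths in the cover graph.
Total maximal chains: 6


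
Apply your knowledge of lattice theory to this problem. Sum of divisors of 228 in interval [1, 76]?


Interval [1,76] in divisors of 228: [1, 2, 4, 19, 38, 76]
Sum = 140


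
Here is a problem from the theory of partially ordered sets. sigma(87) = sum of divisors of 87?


sigma(n) = sum of divisors.
Divisors of 87: [1, 3, 29, 87]
Sum = 120


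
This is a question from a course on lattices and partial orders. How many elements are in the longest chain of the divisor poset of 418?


A chain is a totally ordered subset; we count the number of elements in a maximum chain.
Compute, for each element x, the size of the longest chain ending at x:
  1: 1
  2: 2
  11: 2
  19: 2
  22: 3
  38: 3
  ...
A maximum chain: 1 < 2 < 22 < 418
Number of elements in the longest chain: 4


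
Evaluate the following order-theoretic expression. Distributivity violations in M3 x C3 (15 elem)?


Distributive law: a ^ (b v c) = (a ^ b) v (a ^ c).
Check all 15^3 = 3375 ordered triples (a,b,c).
  e.g. a=(a1,0), b=(a2,0), c=(a3,0): lhs=(a1,0) != rhs=(0,0)
  e.g. a=(a1,0), b=(a2,0), c=(a3,1): lhs=(a1,0) != rhs=(0,0)
Total violating triples: 162


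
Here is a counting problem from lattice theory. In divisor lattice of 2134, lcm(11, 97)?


Join=lcm.
gcd(11,97)=1
lcm=1067


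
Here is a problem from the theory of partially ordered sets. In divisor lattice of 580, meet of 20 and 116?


In a divisor lattice, meet = gcd (greatest common divisor).
By Euclidean algorithm or factoring: gcd(20,116) = 4


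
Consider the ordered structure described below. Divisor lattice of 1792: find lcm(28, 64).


In a divisor lattice, join = lcm (least common multiple).
gcd(28,64) = 4
lcm(28,64) = 28*64/gcd = 1792/4 = 448


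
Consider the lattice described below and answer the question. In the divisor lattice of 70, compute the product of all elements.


Divisors of 70: [1, 2, 5, 7, 10, 14, 35, 70]
Product = n^(d(n)/2) = 70^(8/2)
Product = 24010000


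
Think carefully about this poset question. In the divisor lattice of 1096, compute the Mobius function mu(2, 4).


In a divisor lattice, mu(a,b) = mu(b/a) where mu is the classical Mobius function.
b/a = 4/2 = 2
Prime factorization of 2: primes [2]
2 is squarefree with 1 prime factor(s), so mu(2) = (-1)^1 = -1


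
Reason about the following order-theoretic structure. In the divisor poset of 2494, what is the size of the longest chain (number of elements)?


A chain is a totally ordered subset; we count the number of elements in a maximum chain.
Compute, for each element x, the size of the longest chain ending at x:
  1: 1
  2: 2
  29: 2
  43: 2
  58: 3
  86: 3
  ...
A maximum chain: 1 < 2 < 58 < 2494
Number of elements in the longest chain: 4


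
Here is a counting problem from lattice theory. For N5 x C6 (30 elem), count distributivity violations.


Distributive law: a ^ (b v c) = (a ^ b) v (a ^ c).
Check all 30^3 = 27000 ordered triples (a,b,c).
  e.g. a=(b,0), b=(a,0), c=(c,0): lhs=(b,0) != rhs=(a,0)
  e.g. a=(b,0), b=(a,0), c=(c,1): lhs=(b,0) != rhs=(a,0)
Total violating triples: 432


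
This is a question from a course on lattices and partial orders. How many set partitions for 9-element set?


B(n) = number of set partitions of an n-element set.
B(n) satisfies the recurrence: B(n+1) = sum_k C(n,k)*B(k).
B(9) = 21147


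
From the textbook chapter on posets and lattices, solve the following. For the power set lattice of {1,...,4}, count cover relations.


A cover relation a -< b holds when a < b with no c strictly between.
Cover relations:
  {} -< {1}
  {} -< {2}
  {} -< {3}
  {} -< {4}
  {1} -< {1,2}
  {1} -< {1,3}
  {1} -< {1,4}
  {2} -< {1,2}
  ...24 more
Total: 32


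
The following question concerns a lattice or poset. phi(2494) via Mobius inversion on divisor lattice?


phi(n) = n * prod_{p|n} (1 - 1/p).
Prime divisors of 2494: [2, 29, 43]
phi(2494) = 2494 * (1 - 1/2) * (1 - 1/29) * (1 - 1/43)
phi(2494) = 1176


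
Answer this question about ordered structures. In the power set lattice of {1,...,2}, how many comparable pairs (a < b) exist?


A comparable pair {a,b} has a < b or b < a in the order.
Count unordered pairs where one element is strictly below the other.
Examples: {{},{1}}, {{},{2}}, {{},{1,2}}, {{1},{1,2}}, ...
Total comparable pairs: 5


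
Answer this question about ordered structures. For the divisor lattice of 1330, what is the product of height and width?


Height = length of longest chain minus 1; width = size of largest antichain.
A maximum chain: 1 | 19 | 133 | 665 | 1330  (height 4).
A maximum antichain: {10, 14, 35, 38, 95, 133}  (width 6).
Product = 4 * 6 = 24


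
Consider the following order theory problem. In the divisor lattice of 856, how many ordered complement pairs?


Complement pair (a,b): a meet b = bottom, a join b = top.
Here: gcd(a,b)=1 and lcm(a,b)=856, i.e. a*b=856 with a,b coprime.
Pairs found: (1,856), (8,107), (107,8), (856,1)
Total ordered pairs: 4


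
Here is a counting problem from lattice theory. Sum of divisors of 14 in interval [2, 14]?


Interval [2,14] in divisors of 14: [2, 14]
Sum = 16


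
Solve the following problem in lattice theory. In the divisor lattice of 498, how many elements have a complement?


An element a is complemented if some b has a meet b = bottom, a join b = top.
a is complemented iff gcd(a, n/a)=1, i.e. a is a unitary divisor of 498.
Complemented elements: 1, 2, 3, 6, 83, 166, ... (2 more)
Count: 8


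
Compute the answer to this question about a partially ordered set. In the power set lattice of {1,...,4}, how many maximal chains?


A maximal chain goes from the minimum element to a maximal element via cover relations.
Counting all min-to-max paths in the cover graph.
Total maximal chains: 24


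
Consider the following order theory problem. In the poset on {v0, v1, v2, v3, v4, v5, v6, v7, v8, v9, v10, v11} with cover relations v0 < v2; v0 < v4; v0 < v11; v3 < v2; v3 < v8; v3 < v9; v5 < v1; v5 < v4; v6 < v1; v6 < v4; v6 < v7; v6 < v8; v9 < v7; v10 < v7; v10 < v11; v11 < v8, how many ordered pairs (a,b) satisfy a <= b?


The order relation is {(a,b) : a <= b}, reflexive so it includes (a,a).
Examples: (v0,v0), (v0,v11), (v0,v2), (v0,v4), (v0,v8), ...
Total ordered pairs: 31


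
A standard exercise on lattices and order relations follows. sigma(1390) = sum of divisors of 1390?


sigma(n) = sum of divisors.
Divisors of 1390: [1, 2, 5, 10, 139, 278, 695, 1390]
Sum = 2520


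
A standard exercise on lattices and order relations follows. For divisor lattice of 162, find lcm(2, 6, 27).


In a divisor lattice, join = lcm (least common multiple).
Compute lcm iteratively: start with first element, then lcm(current, next).
Elements: [2, 6, 27]
lcm(2,6) = 6
lcm(6,27) = 54
Final lcm = 54


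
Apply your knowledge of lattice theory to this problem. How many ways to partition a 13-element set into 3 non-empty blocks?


S(n,k) = k*S(n-1,k) + S(n-1,k-1).
S(12,3) = 86526, S(12,2) = 2047
S(13,3) = 3*86526 + 2047 = 259578 + 2047
S(13,3) = 261625


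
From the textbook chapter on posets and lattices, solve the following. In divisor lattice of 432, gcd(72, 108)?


Meet=gcd.
gcd(72,108)=36


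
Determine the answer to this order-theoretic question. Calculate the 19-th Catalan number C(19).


C(n) = C(2n, n) / (n+1).
C(38, 19) = 35345263800
C(19) = 35345263800 / 20 = 1767263190


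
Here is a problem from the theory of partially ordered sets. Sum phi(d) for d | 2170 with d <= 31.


Divisors of 2170 up to 31: [1, 2, 5, 7, 10, 14, 31]
phi values: [1, 1, 4, 6, 4, 6, 30]
Sum = 52


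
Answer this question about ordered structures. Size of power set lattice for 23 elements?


Power set = 2^n.
2^23 = 8388608


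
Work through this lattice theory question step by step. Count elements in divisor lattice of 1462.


Divisors of 1462: [1, 2, 17, 34, 43, 86, 731, 1462]
Count: 8


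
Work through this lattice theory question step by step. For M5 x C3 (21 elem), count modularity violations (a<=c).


Modular law: if a <= c then a v (b ^ c) = (a v b) ^ c.
Check all triples (a,b,c) with a <= c among 21 elements.
This lattice is modular (diamonds M_m and their chain-products are modular).
Total violating triples: 0


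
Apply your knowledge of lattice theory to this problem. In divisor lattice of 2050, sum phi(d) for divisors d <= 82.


Divisors of 2050 up to 82: [1, 2, 5, 10, 25, 41, 50, 82]
phi values: [1, 1, 4, 4, 20, 40, 20, 40]
Sum = 130


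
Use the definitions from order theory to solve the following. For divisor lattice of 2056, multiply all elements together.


Divisors of 2056: [1, 2, 4, 8, 257, 514, 1028, 2056]
Product = n^(d(n)/2) = 2056^(8/2)
Product = 17868678762496


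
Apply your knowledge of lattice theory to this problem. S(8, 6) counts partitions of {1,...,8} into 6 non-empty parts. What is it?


S(n,k) = k*S(n-1,k) + S(n-1,k-1).
S(7,6) = 21, S(7,5) = 140
S(8,6) = 6*21 + 140 = 126 + 140
S(8,6) = 266


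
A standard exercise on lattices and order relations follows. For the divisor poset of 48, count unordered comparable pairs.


A comparable pair {a,b} has a < b or b < a in the order.
Count unordered pairs where one element is strictly below the other.
Examples: {1,2}, {1,3}, {1,4}, {1,6}, ...
Total comparable pairs: 35


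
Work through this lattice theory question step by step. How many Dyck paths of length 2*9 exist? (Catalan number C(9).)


C(n) = C(2n, n) / (n+1).
C(18, 9) = 48620
C(9) = 48620 / 10 = 4862


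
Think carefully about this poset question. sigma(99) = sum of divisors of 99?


sigma(n) = sum of divisors.
Divisors of 99: [1, 3, 9, 11, 33, 99]
Sum = 156


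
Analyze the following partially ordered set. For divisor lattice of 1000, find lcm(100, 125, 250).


In a divisor lattice, join = lcm (least common multiple).
Compute lcm iteratively: start with first element, then lcm(current, next).
Elements: [100, 125, 250]
lcm(100,125) = 500
lcm(500,250) = 500
Final lcm = 500


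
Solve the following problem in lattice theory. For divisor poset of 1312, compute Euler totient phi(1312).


phi(n) = n * prod_{p|n} (1 - 1/p).
Prime divisors of 1312: [2, 41]
phi(1312) = 1312 * (1 - 1/2) * (1 - 1/41)
phi(1312) = 640


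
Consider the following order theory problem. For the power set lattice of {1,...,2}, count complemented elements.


An element a is complemented if some b has a meet b = bottom, a join b = top.
every subset A has complement S\A, so all elements are complemented.
Complemented elements: {}, {1}, {2}, {1,2}
Count: 4


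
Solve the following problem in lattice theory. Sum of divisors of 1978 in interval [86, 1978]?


Interval [86,1978] in divisors of 1978: [86, 1978]
Sum = 2064


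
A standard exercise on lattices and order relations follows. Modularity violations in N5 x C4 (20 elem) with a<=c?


Modular law: if a <= c then a v (b ^ c) = (a v b) ^ c.
Check all triples (a,b,c) with a <= c among 20 elements.
  e.g. a=(a,0), b=(c,0), c=(b,0): lhs=(a,0) != rhs=(b,0)
  e.g. a=(a,0), b=(c,1), c=(b,0): lhs=(a,0) != rhs=(b,0)
Total violating triples: 40


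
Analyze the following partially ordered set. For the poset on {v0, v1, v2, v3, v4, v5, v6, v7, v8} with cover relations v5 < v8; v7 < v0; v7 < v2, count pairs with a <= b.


The order relation is {(a,b) : a <= b}, reflexive so it includes (a,a).
Examples: (v0,v0), (v1,v1), (v2,v2), (v3,v3), (v4,v4), ...
Total ordered pairs: 12


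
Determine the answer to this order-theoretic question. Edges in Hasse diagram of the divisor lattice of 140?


A cover relation a -< b holds when a < b with no c strictly between.
Cover relations:
  1 -< 2
  1 -< 5
  1 -< 7
  2 -< 4
  2 -< 10
  2 -< 14
  4 -< 20
  4 -< 28
  ...12 more
Total: 20


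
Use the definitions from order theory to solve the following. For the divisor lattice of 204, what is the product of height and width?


Height = length of longest chain minus 1; width = size of largest antichain.
A maximum chain: 1 | 17 | 51 | 102 | 204  (height 4).
A maximum antichain: {4, 6, 34, 51}  (width 4).
Product = 4 * 4 = 16


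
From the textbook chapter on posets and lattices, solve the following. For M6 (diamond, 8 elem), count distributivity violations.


Distributive law: a ^ (b v c) = (a ^ b) v (a ^ c).
Check all 8^3 = 512 ordered triples (a,b,c).
  e.g. a=a1, b=a2, c=a3: lhs=a1 != rhs=0
  e.g. a=a1, b=a2, c=a4: lhs=a1 != rhs=0
Total violating triples: 120


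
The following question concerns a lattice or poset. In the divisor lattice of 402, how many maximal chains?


A maximal chain goes from the minimum element to a maximal element via cover relations.
Counting all min-to-max paths in the cover graph.
Total maximal chains: 6


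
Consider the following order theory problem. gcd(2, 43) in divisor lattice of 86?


Meet=gcd.
gcd(2,43)=1


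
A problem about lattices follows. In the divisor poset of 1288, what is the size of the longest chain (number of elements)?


A chain is a totally ordered subset; we count the number of elements in a maximum chain.
Compute, for each element x, the size of the longest chain ending at x:
  1: 1
  2: 2
  7: 2
  23: 2
  4: 3
  8: 4
  ...
A maximum chain: 1 < 2 < 4 < 8 < 56 < 1288
Number of elements in the longest chain: 6


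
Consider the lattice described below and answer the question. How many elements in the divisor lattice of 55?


Divisors of 55: [1, 5, 11, 55]
Count: 4


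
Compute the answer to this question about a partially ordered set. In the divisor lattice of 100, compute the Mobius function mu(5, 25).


In a divisor lattice, mu(a,b) = mu(b/a) where mu is the classical Mobius function.
b/a = 25/5 = 5
Prime factorization of 5: primes [5]
5 is squarefree with 1 prime factor(s), so mu(5) = (-1)^1 = -1


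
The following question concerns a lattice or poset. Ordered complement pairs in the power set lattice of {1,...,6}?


Complement pair (a,b): a meet b = bottom, a join b = top.
Here: A intersect B = {} and A union B = {1,...,6}.
Pairs found: ({},{1,2,3,4,5,6}), ({1},{2,3,4,5,6}), ({2},{1,3,4,5,6}), ({3},{1,2,4,5,6}), ... (60 more)
Total ordered pairs: 64


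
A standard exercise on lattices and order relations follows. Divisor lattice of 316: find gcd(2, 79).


In a divisor lattice, meet = gcd (greatest common divisor).
By Euclidean algorithm or factoring: gcd(2,79) = 1


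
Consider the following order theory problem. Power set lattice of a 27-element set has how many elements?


Power set = 2^n.
2^27 = 134217728


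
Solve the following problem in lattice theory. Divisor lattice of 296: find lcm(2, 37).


In a divisor lattice, join = lcm (least common multiple).
gcd(2,37) = 1
lcm(2,37) = 2*37/gcd = 74/1 = 74


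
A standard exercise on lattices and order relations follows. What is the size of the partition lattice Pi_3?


B(n) = number of set partitions of an n-element set.
B(n) satisfies the recurrence: B(n+1) = sum_k C(n,k)*B(k).
B(3) = 5


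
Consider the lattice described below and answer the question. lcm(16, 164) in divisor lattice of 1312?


Join=lcm.
gcd(16,164)=4
lcm=656


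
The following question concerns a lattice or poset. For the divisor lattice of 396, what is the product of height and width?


Height = length of longest chain minus 1; width = size of largest antichain.
A maximum chain: 1 | 11 | 33 | 99 | 198 | 396  (height 5).
A maximum antichain: {4, 6, 9, 22, 33}  (width 5).
Product = 5 * 5 = 25


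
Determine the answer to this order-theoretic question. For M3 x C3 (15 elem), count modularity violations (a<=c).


Modular law: if a <= c then a v (b ^ c) = (a v b) ^ c.
Check all triples (a,b,c) with a <= c among 15 elements.
This lattice is modular (diamonds M_m and their chain-products are modular).
Total violating triples: 0


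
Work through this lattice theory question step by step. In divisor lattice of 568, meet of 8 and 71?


In a divisor lattice, meet = gcd (greatest common divisor).
By Euclidean algorithm or factoring: gcd(8,71) = 1


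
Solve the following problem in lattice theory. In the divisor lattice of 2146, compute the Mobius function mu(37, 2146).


In a divisor lattice, mu(a,b) = mu(b/a) where mu is the classical Mobius function.
b/a = 2146/37 = 58
Prime factorization of 58: primes [2, 29]
58 is squarefree with 2 prime factor(s), so mu(58) = (-1)^2 = 1


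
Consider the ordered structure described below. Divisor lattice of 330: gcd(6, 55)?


Meet=gcd.
gcd(6,55)=1


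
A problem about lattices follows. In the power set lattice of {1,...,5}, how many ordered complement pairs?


Complement pair (a,b): a meet b = bottom, a join b = top.
Here: A intersect B = {} and A union B = {1,...,5}.
Pairs found: ({},{1,2,3,4,5}), ({1},{2,3,4,5}), ({2},{1,3,4,5}), ({3},{1,2,4,5}), ... (28 more)
Total ordered pairs: 32


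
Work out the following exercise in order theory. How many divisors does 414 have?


Divisors of 414: [1, 2, 3, 6, 9, 18, 23, 46, 69, 138, 207, 414]
Count: 12


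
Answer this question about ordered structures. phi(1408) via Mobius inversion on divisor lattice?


phi(n) = n * prod_{p|n} (1 - 1/p).
Prime divisors of 1408: [2, 11]
phi(1408) = 1408 * (1 - 1/2) * (1 - 1/11)
phi(1408) = 640


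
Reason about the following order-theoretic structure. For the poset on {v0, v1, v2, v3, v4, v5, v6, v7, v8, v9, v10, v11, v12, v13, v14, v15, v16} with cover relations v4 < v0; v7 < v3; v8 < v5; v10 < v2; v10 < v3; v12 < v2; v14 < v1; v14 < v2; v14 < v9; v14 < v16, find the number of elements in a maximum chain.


A chain is a totally ordered subset; we count the number of elements in a maximum chain.
Compute, for each element x, the size of the longest chain ending at x:
  v4: 1
  v6: 1
  v7: 1
  v8: 1
  v10: 1
  v11: 1
  ...
A maximum chain: v4 < v0
Number of elements in the longest chain: 2


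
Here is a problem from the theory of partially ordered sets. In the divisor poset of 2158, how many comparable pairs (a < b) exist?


A comparable pair {a,b} has a < b or b < a in the order.
Count unordered pairs where one element is strictly below the other.
Examples: {1,2}, {1,13}, {1,26}, {1,83}, ...
Total comparable pairs: 19


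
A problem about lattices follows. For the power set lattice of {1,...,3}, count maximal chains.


A maximal chain goes from the minimum element to a maximal element via cover relations.
Counting all min-to-max paths in the cover graph.
Total maximal chains: 6


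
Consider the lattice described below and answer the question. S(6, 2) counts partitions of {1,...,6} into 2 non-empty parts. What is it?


S(n,k) = k*S(n-1,k) + S(n-1,k-1).
S(5,2) = 15, S(5,1) = 1
S(6,2) = 2*15 + 1 = 30 + 1
S(6,2) = 31


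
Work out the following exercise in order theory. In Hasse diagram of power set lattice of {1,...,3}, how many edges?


A cover relation a -< b holds when a < b with no c strictly between.
Cover relations:
  {} -< {1}
  {} -< {2}
  {} -< {3}
  {1} -< {1,2}
  {1} -< {1,3}
  {2} -< {1,2}
  {2} -< {2,3}
  {3} -< {1,3}
  ...4 more
Total: 12


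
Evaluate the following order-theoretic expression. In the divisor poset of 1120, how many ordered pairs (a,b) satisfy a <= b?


The order relation is {(a,b) : a <= b}, reflexive so it includes (a,a).
Examples: (1,1), (1,10), (1,112), (1,1120), (1,14), ...
Total ordered pairs: 189


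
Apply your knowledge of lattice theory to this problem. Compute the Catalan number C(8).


C(n) = C(2n, n) / (n+1).
C(16, 8) = 12870
C(8) = 12870 / 9 = 1430


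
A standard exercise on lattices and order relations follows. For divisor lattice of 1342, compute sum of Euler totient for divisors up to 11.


Divisors of 1342 up to 11: [1, 2, 11]
phi values: [1, 1, 10]
Sum = 12


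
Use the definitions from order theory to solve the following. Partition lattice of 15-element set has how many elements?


B(n) = number of set partitions of an n-element set.
B(n) satisfies the recurrence: B(n+1) = sum_k C(n,k)*B(k).
B(15) = 1382958545


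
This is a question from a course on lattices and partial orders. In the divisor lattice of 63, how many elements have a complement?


An element a is complemented if some b has a meet b = bottom, a join b = top.
a is complemented iff gcd(a, n/a)=1, i.e. a is a unitary divisor of 63.
Complemented elements: 1, 7, 9, 63
Count: 4


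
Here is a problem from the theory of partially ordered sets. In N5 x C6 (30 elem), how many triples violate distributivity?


Distributive law: a ^ (b v c) = (a ^ b) v (a ^ c).
Check all 30^3 = 27000 ordered triples (a,b,c).
  e.g. a=(b,0), b=(a,0), c=(c,0): lhs=(b,0) != rhs=(a,0)
  e.g. a=(b,0), b=(a,0), c=(c,1): lhs=(b,0) != rhs=(a,0)
Total violating triples: 432


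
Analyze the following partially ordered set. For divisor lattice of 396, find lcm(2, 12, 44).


In a divisor lattice, join = lcm (least common multiple).
Compute lcm iteratively: start with first element, then lcm(current, next).
Elements: [2, 12, 44]
lcm(2,12) = 12
lcm(12,44) = 132
Final lcm = 132


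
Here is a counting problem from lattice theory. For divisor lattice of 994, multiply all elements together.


Divisors of 994: [1, 2, 7, 14, 71, 142, 497, 994]
Product = n^(d(n)/2) = 994^(8/2)
Product = 976215137296


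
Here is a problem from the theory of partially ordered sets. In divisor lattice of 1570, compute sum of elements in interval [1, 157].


Interval [1,157] in divisors of 1570: [1, 157]
Sum = 158


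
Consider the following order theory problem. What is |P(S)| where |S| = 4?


Power set = 2^n.
2^4 = 16


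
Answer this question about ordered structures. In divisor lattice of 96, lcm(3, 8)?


Join=lcm.
gcd(3,8)=1
lcm=24


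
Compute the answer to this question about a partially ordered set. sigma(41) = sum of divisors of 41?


sigma(n) = sum of divisors.
Divisors of 41: [1, 41]
Sum = 42


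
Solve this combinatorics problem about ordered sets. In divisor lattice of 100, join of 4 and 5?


In a divisor lattice, join = lcm (least common multiple).
gcd(4,5) = 1
lcm(4,5) = 4*5/gcd = 20/1 = 20


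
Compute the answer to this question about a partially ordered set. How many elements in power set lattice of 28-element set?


Power set = 2^n.
2^28 = 268435456


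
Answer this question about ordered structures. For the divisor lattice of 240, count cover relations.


A cover relation a -< b holds when a < b with no c strictly between.
Cover relations:
  1 -< 2
  1 -< 3
  1 -< 5
  2 -< 4
  2 -< 6
  2 -< 10
  3 -< 6
  3 -< 15
  ...28 more
Total: 36


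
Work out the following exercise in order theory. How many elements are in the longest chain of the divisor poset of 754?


A chain is a totally ordered subset; we count the number of elements in a maximum chain.
Compute, for each element x, the size of the longest chain ending at x:
  1: 1
  2: 2
  13: 2
  29: 2
  26: 3
  58: 3
  ...
A maximum chain: 1 < 2 < 26 < 754
Number of elements in the longest chain: 4


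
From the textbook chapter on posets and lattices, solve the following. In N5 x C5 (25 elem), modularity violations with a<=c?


Modular law: if a <= c then a v (b ^ c) = (a v b) ^ c.
Check all triples (a,b,c) with a <= c among 25 elements.
  e.g. a=(a,0), b=(c,0), c=(b,0): lhs=(a,0) != rhs=(b,0)
  e.g. a=(a,0), b=(c,1), c=(b,0): lhs=(a,0) != rhs=(b,0)
Total violating triples: 75


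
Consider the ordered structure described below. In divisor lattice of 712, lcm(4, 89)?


Join=lcm.
gcd(4,89)=1
lcm=356


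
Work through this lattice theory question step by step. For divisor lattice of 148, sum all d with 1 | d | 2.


Interval [1,2] in divisors of 148: [1, 2]
Sum = 3


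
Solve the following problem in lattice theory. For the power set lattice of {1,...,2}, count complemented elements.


An element a is complemented if some b has a meet b = bottom, a join b = top.
every subset A has complement S\A, so all elements are complemented.
Complemented elements: {}, {1}, {2}, {1,2}
Count: 4


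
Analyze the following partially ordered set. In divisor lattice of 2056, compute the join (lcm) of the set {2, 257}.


In a divisor lattice, join = lcm (least common multiple).
Compute lcm iteratively: start with first element, then lcm(current, next).
Elements: [2, 257]
lcm(2,257) = 514
Final lcm = 514


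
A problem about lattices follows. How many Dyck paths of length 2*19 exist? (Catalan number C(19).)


C(n) = C(2n, n) / (n+1).
C(38, 19) = 35345263800
C(19) = 35345263800 / 20 = 1767263190


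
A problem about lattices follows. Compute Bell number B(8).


B(n) = number of set partitions of an n-element set.
B(n) satisfies the recurrence: B(n+1) = sum_k C(n,k)*B(k).
B(8) = 4140


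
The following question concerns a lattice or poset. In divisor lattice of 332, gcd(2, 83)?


Meet=gcd.
gcd(2,83)=1


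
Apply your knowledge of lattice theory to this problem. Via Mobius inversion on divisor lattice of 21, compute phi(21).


phi(n) = n * prod_{p|n} (1 - 1/p).
Prime divisors of 21: [3, 7]
phi(21) = 21 * (1 - 1/3) * (1 - 1/7)
phi(21) = 12


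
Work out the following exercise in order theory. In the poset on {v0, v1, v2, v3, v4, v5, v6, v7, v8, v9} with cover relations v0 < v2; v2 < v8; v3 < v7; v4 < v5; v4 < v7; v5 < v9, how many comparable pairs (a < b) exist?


A comparable pair {a,b} has a < b or b < a in the order.
Count unordered pairs where one element is strictly below the other.
Examples: {v0,v2}, {v0,v8}, {v2,v8}, {v3,v7}, ...
Total comparable pairs: 8


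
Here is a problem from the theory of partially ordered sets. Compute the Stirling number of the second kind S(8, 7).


S(n,k) = k*S(n-1,k) + S(n-1,k-1).
S(7,7) = 1, S(7,6) = 21
S(8,7) = 7*1 + 21 = 7 + 21
S(8,7) = 28


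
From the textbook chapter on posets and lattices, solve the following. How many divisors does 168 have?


Divisors of 168: [1, 2, 3, 4, 6, 7, 8, 12, 14, 21, 24, 28, 42, 56, 84, 168]
Count: 16


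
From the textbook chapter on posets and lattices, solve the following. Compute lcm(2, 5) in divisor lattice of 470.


In a divisor lattice, join = lcm (least common multiple).
gcd(2,5) = 1
lcm(2,5) = 2*5/gcd = 10/1 = 10


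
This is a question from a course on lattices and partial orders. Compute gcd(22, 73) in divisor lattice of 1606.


In a divisor lattice, meet = gcd (greatest common divisor).
By Euclidean algorithm or factoring: gcd(22,73) = 1


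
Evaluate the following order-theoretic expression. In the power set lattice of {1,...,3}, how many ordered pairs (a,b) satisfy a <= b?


The order relation is {(a,b) : a <= b}, reflexive so it includes (a,a).
Examples: ({},{}), ({},{1,2}), ({},{1,2,3}), ({},{1,3}), ({},{1}), ...
Total ordered pairs: 27


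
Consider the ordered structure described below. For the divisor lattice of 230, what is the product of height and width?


Height = length of longest chain minus 1; width = size of largest antichain.
A maximum chain: 1 | 23 | 115 | 230  (height 3).
A maximum antichain: {2, 5, 23}  (width 3).
Product = 3 * 3 = 9


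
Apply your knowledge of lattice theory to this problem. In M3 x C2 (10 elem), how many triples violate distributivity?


Distributive law: a ^ (b v c) = (a ^ b) v (a ^ c).
Check all 10^3 = 1000 ordered triples (a,b,c).
  e.g. a=(a1,0), b=(a2,0), c=(a3,0): lhs=(a1,0) != rhs=(0,0)
  e.g. a=(a1,0), b=(a2,0), c=(a3,1): lhs=(a1,0) != rhs=(0,0)
Total violating triples: 48


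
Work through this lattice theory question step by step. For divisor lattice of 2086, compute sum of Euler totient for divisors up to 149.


Divisors of 2086 up to 149: [1, 2, 7, 14, 149]
phi values: [1, 1, 6, 6, 148]
Sum = 162


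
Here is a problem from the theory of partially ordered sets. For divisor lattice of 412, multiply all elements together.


Divisors of 412: [1, 2, 4, 103, 206, 412]
Product = n^(d(n)/2) = 412^(6/2)
Product = 69934528


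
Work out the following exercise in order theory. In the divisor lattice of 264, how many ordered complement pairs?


Complement pair (a,b): a meet b = bottom, a join b = top.
Here: gcd(a,b)=1 and lcm(a,b)=264, i.e. a*b=264 with a,b coprime.
Pairs found: (1,264), (3,88), (8,33), (11,24), ... (4 more)
Total ordered pairs: 8


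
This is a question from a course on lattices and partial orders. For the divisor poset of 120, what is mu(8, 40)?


In a divisor lattice, mu(a,b) = mu(b/a) where mu is the classical Mobius function.
b/a = 40/8 = 5
Prime factorization of 5: primes [5]
5 is squarefree with 1 prime factor(s), so mu(5) = (-1)^1 = -1


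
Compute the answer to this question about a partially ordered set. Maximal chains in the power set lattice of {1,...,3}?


A maximal chain goes from the minimum element to a maximal element via cover relations.
Counting all min-to-max paths in the cover graph.
Total maximal chains: 6


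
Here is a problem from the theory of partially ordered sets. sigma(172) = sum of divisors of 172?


sigma(n) = sum of divisors.
Divisors of 172: [1, 2, 4, 43, 86, 172]
Sum = 308


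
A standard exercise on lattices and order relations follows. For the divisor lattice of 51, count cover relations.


A cover relation a -< b holds when a < b with no c strictly between.
Cover relations:
  1 -< 3
  1 -< 17
  3 -< 51
  17 -< 51
Total: 4


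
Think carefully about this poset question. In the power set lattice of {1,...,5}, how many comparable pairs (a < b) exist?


A comparable pair {a,b} has a < b or b < a in the order.
Count unordered pairs where one element is strictly below the other.
Examples: {{},{1}}, {{},{2}}, {{},{3}}, {{},{4}}, ...
Total comparable pairs: 211


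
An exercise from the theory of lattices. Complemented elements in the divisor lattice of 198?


An element a is complemented if some b has a meet b = bottom, a join b = top.
a is complemented iff gcd(a, n/a)=1, i.e. a is a unitary divisor of 198.
Complemented elements: 1, 2, 9, 11, 18, 22, ... (2 more)
Count: 8


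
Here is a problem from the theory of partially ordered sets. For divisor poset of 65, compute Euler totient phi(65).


phi(n) = n * prod_{p|n} (1 - 1/p).
Prime divisors of 65: [5, 13]
phi(65) = 65 * (1 - 1/5) * (1 - 1/13)
phi(65) = 48


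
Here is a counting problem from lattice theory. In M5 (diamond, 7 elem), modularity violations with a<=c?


Modular law: if a <= c then a v (b ^ c) = (a v b) ^ c.
Check all triples (a,b,c) with a <= c among 7 elements.
This lattice is modular (diamonds M_m and their chain-products are modular).
Total violating triples: 0


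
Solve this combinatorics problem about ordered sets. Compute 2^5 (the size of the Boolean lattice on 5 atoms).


Power set = 2^n.
2^5 = 32


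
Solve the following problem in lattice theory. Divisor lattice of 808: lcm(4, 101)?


Join=lcm.
gcd(4,101)=1
lcm=404


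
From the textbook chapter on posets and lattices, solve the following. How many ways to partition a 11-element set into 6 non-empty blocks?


S(n,k) = k*S(n-1,k) + S(n-1,k-1).
S(10,6) = 22827, S(10,5) = 42525
S(11,6) = 6*22827 + 42525 = 136962 + 42525
S(11,6) = 179487


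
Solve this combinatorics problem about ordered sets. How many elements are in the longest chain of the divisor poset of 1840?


A chain is a totally ordered subset; we count the number of elements in a maximum chain.
Compute, for each element x, the size of the longest chain ending at x:
  1: 1
  2: 2
  5: 2
  23: 2
  4: 3
  8: 4
  ...
A maximum chain: 1 < 2 < 4 < 8 < 16 < 80 < 1840
Number of elements in the longest chain: 7


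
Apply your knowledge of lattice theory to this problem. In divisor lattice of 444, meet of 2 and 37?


In a divisor lattice, meet = gcd (greatest common divisor).
By Euclidean algorithm or factoring: gcd(2,37) = 1
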